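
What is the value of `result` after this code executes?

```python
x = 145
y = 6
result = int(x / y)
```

x = 145; y = 6; result = 24

24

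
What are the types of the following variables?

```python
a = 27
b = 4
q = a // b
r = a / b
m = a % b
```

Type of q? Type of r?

// returns int; / returns float

int, float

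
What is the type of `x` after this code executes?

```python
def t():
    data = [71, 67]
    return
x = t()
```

Bare return returns None

NoneType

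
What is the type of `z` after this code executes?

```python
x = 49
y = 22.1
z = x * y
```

int * float = float

float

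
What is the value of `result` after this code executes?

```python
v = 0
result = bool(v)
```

v = 0; result = False

False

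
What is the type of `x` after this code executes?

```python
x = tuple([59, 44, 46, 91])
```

tuple() constructor returns tuple

tuple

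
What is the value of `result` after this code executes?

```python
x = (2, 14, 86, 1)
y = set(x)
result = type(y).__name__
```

x is tuple; y is set; result = 'set'

'set'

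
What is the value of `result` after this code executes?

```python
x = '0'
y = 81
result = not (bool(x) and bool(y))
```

x = '0'; y = 81; result = False

False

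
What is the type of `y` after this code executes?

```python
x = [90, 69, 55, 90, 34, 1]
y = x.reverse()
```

list.reverse() returns None

NoneType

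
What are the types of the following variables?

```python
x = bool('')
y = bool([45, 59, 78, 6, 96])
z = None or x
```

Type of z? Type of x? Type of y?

None or bool returns the bool; bool() returns bool; bool() returns bool

bool, bool, bool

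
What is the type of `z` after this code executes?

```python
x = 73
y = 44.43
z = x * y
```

int * float = float

float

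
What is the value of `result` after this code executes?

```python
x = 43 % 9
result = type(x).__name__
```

x is int; result = 'int'

'int'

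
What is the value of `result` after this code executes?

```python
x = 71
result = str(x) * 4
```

x = 71; result = '71717171'

'71717171'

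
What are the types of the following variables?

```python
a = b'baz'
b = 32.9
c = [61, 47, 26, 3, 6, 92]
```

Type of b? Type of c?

b is assigned a number with a decimal point, so it is a float; c is assigned a list literal (square brackets)

float, list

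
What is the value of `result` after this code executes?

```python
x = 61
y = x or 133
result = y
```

x = 61; y = 61; result = 61

61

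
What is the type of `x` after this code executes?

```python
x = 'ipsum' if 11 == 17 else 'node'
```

Both branches of conditional are str

str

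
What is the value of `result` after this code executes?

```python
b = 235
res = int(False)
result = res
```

b = 235; res = 0; result = 0

0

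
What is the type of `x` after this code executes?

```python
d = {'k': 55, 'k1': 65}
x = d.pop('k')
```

dict.pop() returns the value

int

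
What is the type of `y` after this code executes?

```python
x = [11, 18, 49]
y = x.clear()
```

list.clear() returns None

NoneType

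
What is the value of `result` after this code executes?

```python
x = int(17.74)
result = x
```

x = 17; result = 17

17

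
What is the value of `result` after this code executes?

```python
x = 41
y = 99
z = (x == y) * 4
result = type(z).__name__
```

x is int; y is int; z is int; result = 'int'

'int'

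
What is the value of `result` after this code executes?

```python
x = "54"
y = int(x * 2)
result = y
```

x = '54'; y = 5454; result = 5454

5454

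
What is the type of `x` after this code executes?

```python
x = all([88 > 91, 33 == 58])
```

all() returns bool

bool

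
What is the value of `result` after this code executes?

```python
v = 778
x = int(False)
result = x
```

v = 778; x = 0; result = 0

0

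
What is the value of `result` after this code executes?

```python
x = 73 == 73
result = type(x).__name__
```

x is bool; result = 'bool'

'bool'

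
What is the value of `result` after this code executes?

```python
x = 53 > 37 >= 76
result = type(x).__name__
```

x is bool; result = 'bool'

'bool'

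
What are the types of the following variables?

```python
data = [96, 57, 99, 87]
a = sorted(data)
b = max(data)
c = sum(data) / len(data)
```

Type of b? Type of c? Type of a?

max of ints returns int; int / int = float; sorted() returns list

int, float, list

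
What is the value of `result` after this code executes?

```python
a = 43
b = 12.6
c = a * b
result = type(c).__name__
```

a is int; b is float; c is float; result = 'float'

'float'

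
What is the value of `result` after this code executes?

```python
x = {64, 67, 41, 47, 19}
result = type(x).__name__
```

x is set; result = 'set'

'set'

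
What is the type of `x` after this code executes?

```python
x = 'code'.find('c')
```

str.find() returns int index

int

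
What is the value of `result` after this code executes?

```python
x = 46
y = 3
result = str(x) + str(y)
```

x = 46; y = 3; result = '463'

'463'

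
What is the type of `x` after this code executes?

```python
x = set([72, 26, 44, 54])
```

set() constructor returns set

set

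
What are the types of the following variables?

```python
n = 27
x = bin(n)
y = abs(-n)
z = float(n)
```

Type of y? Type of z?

abs() of int returns int; float() returns float

int, float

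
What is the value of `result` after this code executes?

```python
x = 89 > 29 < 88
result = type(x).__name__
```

x is bool; result = 'bool'

'bool'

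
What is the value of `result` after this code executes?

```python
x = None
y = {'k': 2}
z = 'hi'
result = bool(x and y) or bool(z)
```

x = None; y = {'k': 2}; z = 'hi'; result = True

True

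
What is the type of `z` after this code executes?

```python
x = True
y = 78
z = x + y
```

bool + int = int (bool is subclass of int)

int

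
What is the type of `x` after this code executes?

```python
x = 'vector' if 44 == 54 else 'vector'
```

Both branches of conditional are str

str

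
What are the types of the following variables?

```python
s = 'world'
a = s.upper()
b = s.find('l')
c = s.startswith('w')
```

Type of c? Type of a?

startswith() returns bool; upper() returns str

bool, str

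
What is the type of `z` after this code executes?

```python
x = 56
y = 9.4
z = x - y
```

int - float = float

float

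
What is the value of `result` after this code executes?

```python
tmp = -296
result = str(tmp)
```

tmp = -296; result = '-296'

'-296'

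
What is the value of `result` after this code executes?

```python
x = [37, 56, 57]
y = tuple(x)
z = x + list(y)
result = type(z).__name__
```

x is list; y is tuple; z is list; result = 'list'

'list'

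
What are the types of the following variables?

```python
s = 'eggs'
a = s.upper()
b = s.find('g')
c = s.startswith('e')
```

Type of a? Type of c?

upper() returns str; startswith() returns bool

str, bool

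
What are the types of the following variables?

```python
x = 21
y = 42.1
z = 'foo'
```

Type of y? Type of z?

y is assigned a number with a decimal point, so it is a float; z is assigned a quoted string literal, so it is a str

float, str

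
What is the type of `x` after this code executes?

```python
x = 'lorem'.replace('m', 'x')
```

str.replace() returns str

str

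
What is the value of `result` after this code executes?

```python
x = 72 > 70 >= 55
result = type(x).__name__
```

x is bool; result = 'bool'

'bool'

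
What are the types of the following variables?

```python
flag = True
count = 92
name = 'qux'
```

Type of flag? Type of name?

flag is assigned the constant True, which has type bool; name is assigned a quoted string literal, so it is a str

bool, str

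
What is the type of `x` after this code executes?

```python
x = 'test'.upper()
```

str.upper() returns str

str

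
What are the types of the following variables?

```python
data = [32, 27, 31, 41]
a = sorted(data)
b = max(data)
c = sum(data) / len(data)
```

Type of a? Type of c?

sorted() returns list; int / int = float

list, float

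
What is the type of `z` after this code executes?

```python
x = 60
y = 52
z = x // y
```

int // int = int

int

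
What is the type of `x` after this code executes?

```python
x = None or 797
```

'or' with None returns the other truthy value

int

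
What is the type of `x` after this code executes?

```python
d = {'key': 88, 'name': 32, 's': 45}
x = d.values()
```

.values() returns dict_values view

dict_values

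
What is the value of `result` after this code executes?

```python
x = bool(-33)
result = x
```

x = True; result = True

True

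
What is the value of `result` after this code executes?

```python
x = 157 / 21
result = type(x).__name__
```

x is float; result = 'float'

'float'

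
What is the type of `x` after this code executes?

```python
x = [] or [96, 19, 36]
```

'or' returns first truthy value (list)

list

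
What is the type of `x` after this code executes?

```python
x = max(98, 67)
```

max() of ints returns int

int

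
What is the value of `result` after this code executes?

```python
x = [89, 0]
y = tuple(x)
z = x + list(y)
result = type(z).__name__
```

x is list; y is tuple; z is list; result = 'list'

'list'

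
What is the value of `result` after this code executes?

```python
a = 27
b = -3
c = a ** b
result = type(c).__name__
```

a is int; b is int; c is float; result = 'float'

'float'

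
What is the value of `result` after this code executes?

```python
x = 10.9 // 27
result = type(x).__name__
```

x is float; result = 'float'

'float'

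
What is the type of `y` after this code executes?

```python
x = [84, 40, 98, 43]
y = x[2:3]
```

Slicing a list returns a list

list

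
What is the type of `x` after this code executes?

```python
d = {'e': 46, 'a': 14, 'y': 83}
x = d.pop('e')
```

dict.pop() returns the value

int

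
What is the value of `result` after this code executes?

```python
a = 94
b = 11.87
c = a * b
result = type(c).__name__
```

a is int; b is float; c is float; result = 'float'

'float'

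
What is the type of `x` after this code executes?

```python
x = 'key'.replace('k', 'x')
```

str.replace() returns str

str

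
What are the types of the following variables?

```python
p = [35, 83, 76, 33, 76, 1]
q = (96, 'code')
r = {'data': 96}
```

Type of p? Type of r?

p is assigned a list literal (square brackets); r is assigned a dict literal ({key: value})

list, dict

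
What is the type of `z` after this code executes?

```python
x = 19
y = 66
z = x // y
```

int // int = int

int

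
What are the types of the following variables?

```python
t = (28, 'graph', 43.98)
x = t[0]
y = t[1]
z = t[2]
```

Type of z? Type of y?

tuple[2] is float; tuple[1] is str

float, str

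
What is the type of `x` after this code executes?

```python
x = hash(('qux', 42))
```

hash() returns int

int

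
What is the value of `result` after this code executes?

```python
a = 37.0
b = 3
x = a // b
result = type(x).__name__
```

a is float; b is int; x is float; result = 'float'

'float'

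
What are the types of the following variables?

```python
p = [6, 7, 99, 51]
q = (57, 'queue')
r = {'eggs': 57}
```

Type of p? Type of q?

p is assigned a list literal (square brackets); q is assigned a tuple (parenthesized, comma-separated values)

list, tuple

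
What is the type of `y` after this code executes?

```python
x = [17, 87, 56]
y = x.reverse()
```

list.reverse() returns None

NoneType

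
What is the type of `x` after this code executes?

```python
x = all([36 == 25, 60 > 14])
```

all() returns bool

bool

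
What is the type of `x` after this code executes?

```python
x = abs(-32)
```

abs() of int returns int

int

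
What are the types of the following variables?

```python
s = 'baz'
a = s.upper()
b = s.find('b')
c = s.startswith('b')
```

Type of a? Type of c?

upper() returns str; startswith() returns bool

str, bool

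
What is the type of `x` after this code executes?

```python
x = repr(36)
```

repr() returns str

str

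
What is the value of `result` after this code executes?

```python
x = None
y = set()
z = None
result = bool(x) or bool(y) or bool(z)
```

x = None; y = set(); z = None; result = False

False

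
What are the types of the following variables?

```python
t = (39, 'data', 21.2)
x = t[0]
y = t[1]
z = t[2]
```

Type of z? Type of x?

tuple[2] is float; tuple[0] is int

float, int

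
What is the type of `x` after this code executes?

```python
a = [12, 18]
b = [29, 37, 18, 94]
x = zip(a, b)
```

zip() returns a zip object

zip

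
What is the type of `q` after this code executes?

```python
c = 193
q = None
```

None has type NoneType

NoneType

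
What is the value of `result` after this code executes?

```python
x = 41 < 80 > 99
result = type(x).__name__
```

x is bool; result = 'bool'

'bool'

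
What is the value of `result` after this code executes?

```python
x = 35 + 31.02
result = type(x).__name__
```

x is float; result = 'float'

'float'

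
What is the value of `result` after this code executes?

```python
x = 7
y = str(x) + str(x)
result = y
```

x = 7; y = '77'; result = '77'

'77'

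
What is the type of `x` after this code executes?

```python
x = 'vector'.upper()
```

str.upper() returns str

str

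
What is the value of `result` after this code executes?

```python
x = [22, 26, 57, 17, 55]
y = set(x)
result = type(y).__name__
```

x is list; y is set; result = 'set'

'set'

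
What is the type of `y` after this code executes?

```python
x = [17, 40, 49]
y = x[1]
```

Indexing list[int] returns int

int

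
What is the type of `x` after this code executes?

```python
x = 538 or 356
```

'or' returns first truthy value (int)

int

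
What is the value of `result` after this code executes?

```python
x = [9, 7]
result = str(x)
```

x = [9, 7]; result = '[9, 7]'

'[9, 7]'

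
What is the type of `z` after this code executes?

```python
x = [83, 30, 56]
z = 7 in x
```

'in' operator returns bool

bool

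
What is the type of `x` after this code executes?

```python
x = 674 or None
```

'or' returns first truthy value

int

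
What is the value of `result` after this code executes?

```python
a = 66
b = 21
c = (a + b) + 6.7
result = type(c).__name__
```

a is int; b is int; c is float; result = 'float'

'float'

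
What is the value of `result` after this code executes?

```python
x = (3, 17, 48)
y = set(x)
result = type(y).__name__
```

x is tuple; y is set; result = 'set'

'set'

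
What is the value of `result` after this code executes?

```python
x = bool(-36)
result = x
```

x = True; result = True

True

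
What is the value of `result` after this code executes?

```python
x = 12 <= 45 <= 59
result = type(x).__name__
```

x is bool; result = 'bool'

'bool'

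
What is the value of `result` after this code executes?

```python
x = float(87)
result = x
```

x = 87.0; result = 87.0

87.0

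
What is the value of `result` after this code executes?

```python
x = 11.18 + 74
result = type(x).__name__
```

x is float; result = 'float'

'float'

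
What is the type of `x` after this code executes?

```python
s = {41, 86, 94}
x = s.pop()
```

Popping from set[int] returns int

int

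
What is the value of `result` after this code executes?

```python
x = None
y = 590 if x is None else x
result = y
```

x = None; y = 590; result = 590

590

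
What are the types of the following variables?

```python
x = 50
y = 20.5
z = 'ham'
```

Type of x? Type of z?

x is assigned a bare integer (no decimal point), so it is an int; z is assigned a quoted string literal, so it is a str

int, str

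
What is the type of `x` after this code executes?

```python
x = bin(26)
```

bin() returns str representation

str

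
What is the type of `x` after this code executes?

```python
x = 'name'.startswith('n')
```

str.startswith() returns bool

bool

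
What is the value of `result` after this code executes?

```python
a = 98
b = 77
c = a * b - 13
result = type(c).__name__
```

a is int; b is int; c is int; result = 'int'

'int'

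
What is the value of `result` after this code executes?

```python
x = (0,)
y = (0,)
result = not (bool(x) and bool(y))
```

x = (0,); y = (0,); result = False

False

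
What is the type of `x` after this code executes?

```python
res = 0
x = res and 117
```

'and' returns first falsy value (0 is int)

int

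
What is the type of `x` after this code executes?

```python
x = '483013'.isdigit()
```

str.isdigit() returns bool

bool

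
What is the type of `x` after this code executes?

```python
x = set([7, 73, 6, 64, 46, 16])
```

set() constructor returns set

set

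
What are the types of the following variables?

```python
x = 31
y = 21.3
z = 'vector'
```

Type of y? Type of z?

y is assigned a number with a decimal point, so it is a float; z is assigned a quoted string literal, so it is a str

float, str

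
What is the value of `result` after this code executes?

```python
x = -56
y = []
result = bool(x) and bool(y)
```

x = -56; y = []; result = False

False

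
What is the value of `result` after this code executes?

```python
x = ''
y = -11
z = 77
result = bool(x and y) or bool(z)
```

x = ''; y = -11; z = 77; result = True

True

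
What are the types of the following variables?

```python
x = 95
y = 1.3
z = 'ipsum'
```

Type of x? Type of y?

x is assigned a bare integer (no decimal point), so it is an int; y is assigned a number with a decimal point, so it is a float

int, float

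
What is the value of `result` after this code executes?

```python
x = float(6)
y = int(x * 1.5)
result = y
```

x = 6.0; y = 9; result = 9

9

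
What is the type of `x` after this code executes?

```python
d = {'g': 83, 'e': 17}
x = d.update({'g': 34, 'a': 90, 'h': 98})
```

dict.update() returns None

NoneType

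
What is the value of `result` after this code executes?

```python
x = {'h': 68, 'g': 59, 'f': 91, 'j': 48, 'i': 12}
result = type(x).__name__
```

x is dict; result = 'dict'

'dict'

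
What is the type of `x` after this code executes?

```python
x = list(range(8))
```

list(range()) returns list

list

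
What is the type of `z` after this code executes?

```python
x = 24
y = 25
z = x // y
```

int // int = int

int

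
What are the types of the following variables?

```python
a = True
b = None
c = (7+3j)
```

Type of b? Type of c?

b is assigned None, whose type is NoneType; c is assigned (7+3j), an int plus an imaginary literal (j suffix), which evaluates to complex

NoneType, complex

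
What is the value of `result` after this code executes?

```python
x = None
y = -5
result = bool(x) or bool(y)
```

x = None; y = -5; result = True

True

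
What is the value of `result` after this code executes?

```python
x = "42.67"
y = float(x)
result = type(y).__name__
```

x is str; y is float; result = 'float'

'float'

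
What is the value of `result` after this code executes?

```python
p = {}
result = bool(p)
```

p = {}; result = False

False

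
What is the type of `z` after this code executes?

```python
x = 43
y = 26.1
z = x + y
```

int + float = float

float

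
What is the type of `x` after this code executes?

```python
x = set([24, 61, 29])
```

set() constructor returns set

set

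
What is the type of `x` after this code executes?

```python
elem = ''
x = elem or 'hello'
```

'or' returns first truthy value (str)

str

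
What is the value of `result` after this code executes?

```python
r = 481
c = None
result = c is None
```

r = 481; c = None; result = True

True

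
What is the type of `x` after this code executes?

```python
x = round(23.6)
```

round() with no decimal places returns int

int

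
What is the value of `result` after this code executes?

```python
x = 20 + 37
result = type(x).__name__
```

x is int; result = 'int'

'int'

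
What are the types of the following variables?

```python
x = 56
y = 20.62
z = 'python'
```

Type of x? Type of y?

x is assigned a bare integer (no decimal point), so it is an int; y is assigned a number with a decimal point, so it is a float

int, float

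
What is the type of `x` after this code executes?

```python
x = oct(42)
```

oct() returns str representation

str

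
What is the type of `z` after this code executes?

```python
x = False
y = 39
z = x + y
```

bool + int = int (bool is subclass of int)

int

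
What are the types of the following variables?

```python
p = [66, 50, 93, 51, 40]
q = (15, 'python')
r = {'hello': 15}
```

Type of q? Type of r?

q is assigned a tuple (parenthesized, comma-separated values); r is assigned a dict literal ({key: value})

tuple, dict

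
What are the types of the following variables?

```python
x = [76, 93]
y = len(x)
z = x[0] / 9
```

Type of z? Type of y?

int / int = float; len() returns int

float, int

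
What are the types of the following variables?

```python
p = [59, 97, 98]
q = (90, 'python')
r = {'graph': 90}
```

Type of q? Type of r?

q is assigned a tuple (parenthesized, comma-separated values); r is assigned a dict literal ({key: value})

tuple, dict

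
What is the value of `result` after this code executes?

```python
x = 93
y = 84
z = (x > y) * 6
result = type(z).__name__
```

x is int; y is int; z is int; result = 'int'

'int'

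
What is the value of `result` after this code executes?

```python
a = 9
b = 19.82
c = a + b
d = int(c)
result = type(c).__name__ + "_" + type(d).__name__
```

a is int; b is float; c is float; d is int; result = 'float_int'

'float_int'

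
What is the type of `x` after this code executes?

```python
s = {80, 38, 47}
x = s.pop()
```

Popping from set[int] returns int

int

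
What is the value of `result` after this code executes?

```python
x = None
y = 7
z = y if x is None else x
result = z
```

x = None; y = 7; z = 7; result = 7

7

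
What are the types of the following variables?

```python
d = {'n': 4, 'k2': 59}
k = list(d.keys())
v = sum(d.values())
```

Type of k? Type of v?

list() converts to list; sum of ints is int

list, int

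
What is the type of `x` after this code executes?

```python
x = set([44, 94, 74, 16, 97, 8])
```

set() constructor returns set

set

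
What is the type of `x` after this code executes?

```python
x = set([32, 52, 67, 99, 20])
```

set() constructor returns set

set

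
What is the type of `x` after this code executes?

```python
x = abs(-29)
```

abs() of int returns int

int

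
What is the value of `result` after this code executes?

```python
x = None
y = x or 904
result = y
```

x = None; y = 904; result = 904

904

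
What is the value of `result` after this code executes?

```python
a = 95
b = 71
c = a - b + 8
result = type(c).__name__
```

a is int; b is int; c is int; result = 'int'

'int'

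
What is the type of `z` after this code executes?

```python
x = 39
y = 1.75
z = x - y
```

int - float = float

float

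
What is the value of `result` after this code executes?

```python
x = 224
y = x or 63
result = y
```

x = 224; y = 224; result = 224

224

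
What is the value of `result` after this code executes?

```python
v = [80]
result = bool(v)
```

v = [80]; result = True

True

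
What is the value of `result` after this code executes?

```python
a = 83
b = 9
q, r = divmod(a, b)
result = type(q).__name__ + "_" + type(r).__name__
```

a is int; b is int; q is int; r is int; result = 'int_int'

'int_int'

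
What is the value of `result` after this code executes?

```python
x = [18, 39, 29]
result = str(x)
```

x = [18, 39, 29]; result = '[18, 39, 29]'

'[18, 39, 29]'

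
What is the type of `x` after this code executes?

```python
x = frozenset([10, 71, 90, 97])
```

frozenset() returns frozenset

frozenset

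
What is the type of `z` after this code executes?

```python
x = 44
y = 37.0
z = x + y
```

int + float = float

float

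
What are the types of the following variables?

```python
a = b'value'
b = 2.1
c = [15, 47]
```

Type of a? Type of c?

a is assigned a bytes literal (b'...' prefix); c is assigned a list literal (square brackets)

bytes, list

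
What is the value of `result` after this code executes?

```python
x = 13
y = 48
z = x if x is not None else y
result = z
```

x = 13; y = 48; z = 13; result = 13

13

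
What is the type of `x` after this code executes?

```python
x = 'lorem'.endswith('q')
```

str.endswith() returns bool

bool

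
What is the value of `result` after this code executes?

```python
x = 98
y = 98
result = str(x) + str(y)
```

x = 98; y = 98; result = '9898'

'9898'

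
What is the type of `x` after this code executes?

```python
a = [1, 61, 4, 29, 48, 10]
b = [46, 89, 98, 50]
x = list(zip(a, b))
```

list(zip()) returns a list of tuples

list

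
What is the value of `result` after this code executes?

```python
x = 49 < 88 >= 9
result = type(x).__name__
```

x is bool; result = 'bool'

'bool'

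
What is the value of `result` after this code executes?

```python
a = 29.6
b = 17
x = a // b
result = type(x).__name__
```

a is float; b is int; x is float; result = 'float'

'float'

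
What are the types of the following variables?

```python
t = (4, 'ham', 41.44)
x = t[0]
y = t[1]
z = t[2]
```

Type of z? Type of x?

tuple[2] is float; tuple[0] is int

float, int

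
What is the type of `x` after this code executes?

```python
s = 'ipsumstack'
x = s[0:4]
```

Slicing a str returns str

str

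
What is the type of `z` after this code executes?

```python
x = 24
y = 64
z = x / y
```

int / int = float

float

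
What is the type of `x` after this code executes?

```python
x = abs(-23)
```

abs() of int returns int

int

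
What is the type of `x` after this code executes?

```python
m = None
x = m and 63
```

'and' returns first falsy value (None)

NoneType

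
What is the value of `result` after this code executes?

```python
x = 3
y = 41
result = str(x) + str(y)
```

x = 3; y = 41; result = '341'

'341'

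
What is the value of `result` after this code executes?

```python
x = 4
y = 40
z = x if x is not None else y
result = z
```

x = 4; y = 40; z = 4; result = 4

4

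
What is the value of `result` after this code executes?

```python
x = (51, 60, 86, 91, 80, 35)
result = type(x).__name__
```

x is tuple; result = 'tuple'

'tuple'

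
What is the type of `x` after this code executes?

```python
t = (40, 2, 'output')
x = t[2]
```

Index 2 of tuple is a str literal

str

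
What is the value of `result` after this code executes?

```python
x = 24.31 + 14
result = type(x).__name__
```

x is float; result = 'float'

'float'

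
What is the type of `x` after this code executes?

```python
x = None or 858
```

'or' with None returns the other truthy value

int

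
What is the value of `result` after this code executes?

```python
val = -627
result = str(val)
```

val = -627; result = '-627'

'-627'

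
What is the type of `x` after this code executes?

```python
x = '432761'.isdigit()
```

str.isdigit() returns bool

bool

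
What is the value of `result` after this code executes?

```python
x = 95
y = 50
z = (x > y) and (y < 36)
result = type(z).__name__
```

x is int; y is int; z is bool; result = 'bool'

'bool'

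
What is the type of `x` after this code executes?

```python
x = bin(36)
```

bin() returns str representation

str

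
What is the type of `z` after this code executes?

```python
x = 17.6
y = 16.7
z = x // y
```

float // float = float

float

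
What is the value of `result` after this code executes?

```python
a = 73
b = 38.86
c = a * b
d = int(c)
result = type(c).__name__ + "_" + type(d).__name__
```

a is int; b is float; c is float; d is int; result = 'float_int'

'float_int'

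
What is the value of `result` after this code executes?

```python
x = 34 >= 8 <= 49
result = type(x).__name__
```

x is bool; result = 'bool'

'bool'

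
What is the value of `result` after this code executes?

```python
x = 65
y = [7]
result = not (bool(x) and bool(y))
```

x = 65; y = [7]; result = False

False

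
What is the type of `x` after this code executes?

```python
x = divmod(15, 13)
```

divmod() returns tuple of (quotient, remainder)

tuple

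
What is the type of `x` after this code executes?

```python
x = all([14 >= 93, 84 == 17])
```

all() returns bool

bool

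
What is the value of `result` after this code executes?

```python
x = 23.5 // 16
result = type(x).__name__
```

x is float; result = 'float'

'float'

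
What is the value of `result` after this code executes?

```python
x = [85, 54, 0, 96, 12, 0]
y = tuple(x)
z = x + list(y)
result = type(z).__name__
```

x is list; y is tuple; z is list; result = 'list'

'list'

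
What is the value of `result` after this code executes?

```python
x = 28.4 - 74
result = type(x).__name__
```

x is float; result = 'float'

'float'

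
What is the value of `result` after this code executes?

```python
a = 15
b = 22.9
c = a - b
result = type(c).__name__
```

a is int; b is float; c is float; result = 'float'

'float'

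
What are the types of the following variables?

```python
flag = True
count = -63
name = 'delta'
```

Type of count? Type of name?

count is assigned a bare integer (no decimal point), so it is an int; name is assigned a quoted string literal, so it is a str

int, str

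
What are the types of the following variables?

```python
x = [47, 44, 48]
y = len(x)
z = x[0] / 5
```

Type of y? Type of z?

len() returns int; int / int = float

int, float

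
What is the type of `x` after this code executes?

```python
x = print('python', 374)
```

print() returns None

NoneType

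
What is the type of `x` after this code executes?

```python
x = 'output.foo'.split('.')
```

str.split() returns list

list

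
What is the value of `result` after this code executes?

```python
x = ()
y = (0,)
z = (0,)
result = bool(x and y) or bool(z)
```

x = (); y = (0,); z = (0,); result = True

True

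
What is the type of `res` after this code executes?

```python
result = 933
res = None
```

None has type NoneType

NoneType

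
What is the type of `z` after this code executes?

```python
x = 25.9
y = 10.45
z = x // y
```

float // float = float

float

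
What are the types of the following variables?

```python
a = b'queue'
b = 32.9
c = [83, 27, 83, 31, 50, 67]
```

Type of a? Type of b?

a is assigned a bytes literal (b'...' prefix); b is assigned a number with a decimal point, so it is a float

bytes, float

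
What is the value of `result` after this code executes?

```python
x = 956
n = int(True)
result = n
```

x = 956; n = 1; result = 1

1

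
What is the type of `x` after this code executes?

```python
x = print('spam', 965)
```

print() returns None

NoneType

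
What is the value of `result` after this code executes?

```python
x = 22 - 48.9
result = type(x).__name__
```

x is float; result = 'float'

'float'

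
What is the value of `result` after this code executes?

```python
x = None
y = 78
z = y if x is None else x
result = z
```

x = None; y = 78; z = 78; result = 78

78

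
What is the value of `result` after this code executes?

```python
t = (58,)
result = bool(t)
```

t = (58,); result = True

True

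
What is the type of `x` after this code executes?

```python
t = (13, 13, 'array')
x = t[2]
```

Index 2 of tuple is a str literal

str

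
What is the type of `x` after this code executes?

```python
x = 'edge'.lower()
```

str.lower() returns str

str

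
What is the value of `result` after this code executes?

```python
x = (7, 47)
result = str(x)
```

x = (7, 47); result = '(7, 47)'

'(7, 47)'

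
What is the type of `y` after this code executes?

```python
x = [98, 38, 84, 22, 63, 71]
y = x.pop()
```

list.pop() returns the popped element

int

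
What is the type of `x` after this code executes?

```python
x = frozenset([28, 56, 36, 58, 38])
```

frozenset() returns frozenset

frozenset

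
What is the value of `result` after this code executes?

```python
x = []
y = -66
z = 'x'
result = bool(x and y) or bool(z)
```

x = []; y = -66; z = 'x'; result = True

True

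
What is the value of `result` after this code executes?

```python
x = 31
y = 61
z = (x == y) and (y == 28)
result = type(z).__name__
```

x is int; y is int; z is bool; result = 'bool'

'bool'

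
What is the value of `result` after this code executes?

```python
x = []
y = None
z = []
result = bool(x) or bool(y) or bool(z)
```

x = []; y = None; z = []; result = False

False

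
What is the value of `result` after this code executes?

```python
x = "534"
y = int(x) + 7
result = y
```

x = '534'; y = 541; result = 541

541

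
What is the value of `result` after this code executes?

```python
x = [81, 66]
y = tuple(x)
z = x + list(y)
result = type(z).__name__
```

x is list; y is tuple; z is list; result = 'list'

'list'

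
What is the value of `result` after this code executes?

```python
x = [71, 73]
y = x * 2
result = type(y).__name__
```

x is list; y is list; result = 'list'

'list'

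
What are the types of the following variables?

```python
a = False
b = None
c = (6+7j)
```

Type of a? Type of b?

a is assigned the constant False, which has type bool; b is assigned None, whose type is NoneType

bool, NoneType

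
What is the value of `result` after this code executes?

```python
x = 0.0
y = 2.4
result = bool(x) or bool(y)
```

x = 0.0; y = 2.4; result = True

True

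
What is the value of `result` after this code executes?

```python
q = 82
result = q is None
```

q = 82; result = False

False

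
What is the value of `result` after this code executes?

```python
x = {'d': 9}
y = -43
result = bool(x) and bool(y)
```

x = {'d': 9}; y = -43; result = True

True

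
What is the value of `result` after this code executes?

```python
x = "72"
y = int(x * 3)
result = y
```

x = '72'; y = 727272; result = 727272

727272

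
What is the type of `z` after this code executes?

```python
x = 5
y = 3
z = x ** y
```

positive int ** positive int = int

int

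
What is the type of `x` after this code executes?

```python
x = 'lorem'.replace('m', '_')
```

str.replace() returns str

str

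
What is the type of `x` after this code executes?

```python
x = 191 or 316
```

'or' returns first truthy value (int)

int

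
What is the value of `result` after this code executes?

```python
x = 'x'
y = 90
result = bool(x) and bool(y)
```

x = 'x'; y = 90; result = True

True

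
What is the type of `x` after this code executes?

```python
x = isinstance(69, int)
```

isinstance() returns bool

bool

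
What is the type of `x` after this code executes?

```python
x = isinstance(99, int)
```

isinstance() returns bool

bool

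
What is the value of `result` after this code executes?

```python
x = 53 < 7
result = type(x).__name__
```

x is bool; result = 'bool'

'bool'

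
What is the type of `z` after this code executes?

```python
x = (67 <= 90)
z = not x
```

'not' returns bool

bool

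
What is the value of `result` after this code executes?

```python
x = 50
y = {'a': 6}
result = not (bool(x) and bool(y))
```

x = 50; y = {'a': 6}; result = False

False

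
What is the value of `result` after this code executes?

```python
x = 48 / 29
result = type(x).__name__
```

x is float; result = 'float'

'float'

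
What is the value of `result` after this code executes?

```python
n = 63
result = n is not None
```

n = 63; result = True

True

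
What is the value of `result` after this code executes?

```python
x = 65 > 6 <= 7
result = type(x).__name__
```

x is bool; result = 'bool'

'bool'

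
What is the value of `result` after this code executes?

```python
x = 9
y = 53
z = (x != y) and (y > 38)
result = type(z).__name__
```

x is int; y is int; z is bool; result = 'bool'

'bool'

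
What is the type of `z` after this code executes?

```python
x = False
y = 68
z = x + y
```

bool + int = int (bool is subclass of int)

int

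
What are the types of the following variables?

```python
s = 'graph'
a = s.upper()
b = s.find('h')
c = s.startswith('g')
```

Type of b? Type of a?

find() returns int; upper() returns str

int, str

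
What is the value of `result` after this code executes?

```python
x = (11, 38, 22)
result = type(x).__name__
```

x is tuple; result = 'tuple'

'tuple'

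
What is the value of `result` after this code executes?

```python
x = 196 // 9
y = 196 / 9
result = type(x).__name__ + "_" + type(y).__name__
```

x is int; y is float; result = 'int_float'

'int_float'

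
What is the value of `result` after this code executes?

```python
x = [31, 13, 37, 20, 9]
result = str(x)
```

x = [31, 13, 37, 20, 9]; result = '[31, 13, 37, 20, 9]'

'[31, 13, 37, 20, 9]'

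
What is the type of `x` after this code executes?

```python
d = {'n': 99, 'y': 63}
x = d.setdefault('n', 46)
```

dict.setdefault() returns the (existing or default) value

int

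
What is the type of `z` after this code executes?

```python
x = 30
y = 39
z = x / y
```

int / int = float

float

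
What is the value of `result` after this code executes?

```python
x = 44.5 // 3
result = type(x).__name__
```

x is float; result = 'float'

'float'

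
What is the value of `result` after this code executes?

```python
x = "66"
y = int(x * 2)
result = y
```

x = '66'; y = 6666; result = 6666

6666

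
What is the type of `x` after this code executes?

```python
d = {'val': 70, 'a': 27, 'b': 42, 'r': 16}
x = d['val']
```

Accessing dict[str, int] with str key returns int

int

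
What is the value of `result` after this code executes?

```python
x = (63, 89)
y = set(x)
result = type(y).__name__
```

x is tuple; y is set; result = 'set'

'set'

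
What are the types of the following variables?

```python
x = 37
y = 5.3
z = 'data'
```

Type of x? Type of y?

x is assigned a bare integer (no decimal point), so it is an int; y is assigned a number with a decimal point, so it is a float

int, float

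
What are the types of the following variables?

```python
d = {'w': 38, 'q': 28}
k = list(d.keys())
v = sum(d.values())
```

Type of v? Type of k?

sum of ints is int; list() converts to list

int, list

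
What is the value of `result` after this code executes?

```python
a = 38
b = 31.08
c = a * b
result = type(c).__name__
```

a is int; b is float; c is float; result = 'float'

'float'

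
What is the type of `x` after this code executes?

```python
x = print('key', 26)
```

print() returns None

NoneType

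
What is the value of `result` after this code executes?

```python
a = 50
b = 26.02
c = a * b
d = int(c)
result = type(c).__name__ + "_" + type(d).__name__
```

a is int; b is float; c is float; d is int; result = 'float_int'

'float_int'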